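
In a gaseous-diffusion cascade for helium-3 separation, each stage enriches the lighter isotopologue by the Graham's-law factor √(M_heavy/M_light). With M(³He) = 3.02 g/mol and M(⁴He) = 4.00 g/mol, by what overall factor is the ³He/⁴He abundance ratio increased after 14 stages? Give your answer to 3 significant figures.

The single-stage factor is √(M_heavy/M_light), so 14 stages give [√(4.00/3.02)]^14 = (4.00/3.02)^(14/2).
= 1.32450^7 = 7.15.

7.15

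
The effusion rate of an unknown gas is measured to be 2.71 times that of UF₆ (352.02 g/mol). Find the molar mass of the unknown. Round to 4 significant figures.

By Graham's law, rate_X/rate_UF₆ = √(M_UF₆/M_X).
2.71 = √(352.02/M_X)
M_X = 352.02 / 2.71² = 352.02 / 7.344 = 47.93 g/mol

47.93 g/mol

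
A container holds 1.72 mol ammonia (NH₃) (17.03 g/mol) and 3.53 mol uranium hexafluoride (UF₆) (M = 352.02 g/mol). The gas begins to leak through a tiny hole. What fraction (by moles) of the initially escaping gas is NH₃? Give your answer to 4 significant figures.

Each component's effusion rate ∝ (its partial pressure)·(1/√M) ∝ n_i/√M_i.
Mole fraction of NH₃ in the effusate = (n_NH₃/√M_NH₃) / (n_NH₃/√M_NH₃ + n_UF₆/√M_UF₆)
= (1.72/√17.03) / (1.72/√17.03 + 3.53/√352.02) = 0.4168/(0.4168 + 0.1881) = 0.6890.

0.6890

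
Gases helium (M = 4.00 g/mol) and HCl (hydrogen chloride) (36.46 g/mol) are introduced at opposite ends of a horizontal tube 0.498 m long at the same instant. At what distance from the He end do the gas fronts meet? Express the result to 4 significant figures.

0.3741 m

The fronts meet when d_He + d_HCl = L with d_He/d_HCl = √(M_HCl/M_He) (Graham's law). Here √(M_HCl/M_He) = √(36.46/4.00) = 3.019.
With d_He + d_HCl = 0.498 m, d_HCl = 0.498/(1 + 3.019) = 0.1239 m.
d_He = 0.498 − 0.1239 = 0.3741 m.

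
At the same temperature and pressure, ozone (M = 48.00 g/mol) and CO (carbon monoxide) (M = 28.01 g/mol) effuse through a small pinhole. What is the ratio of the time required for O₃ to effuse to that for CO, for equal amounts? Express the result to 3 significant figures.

From Graham's law, t_O₃/t_CO = √(M_O₃/M_CO) = √(48.00/28.01) = √1.714 = 1.31.

1.31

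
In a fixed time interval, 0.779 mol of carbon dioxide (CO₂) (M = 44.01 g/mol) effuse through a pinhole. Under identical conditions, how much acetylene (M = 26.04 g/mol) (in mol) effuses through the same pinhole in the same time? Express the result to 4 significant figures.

1.013 mol

By Graham's law, rate_C₂H₂/rate_CO₂ = √(M_CO₂/M_C₂H₂) = √(44.01/26.04) = √1.690 = 1.300.
So the amount for C₂H₂ is 0.779 × 1.300 = 1.013 mol.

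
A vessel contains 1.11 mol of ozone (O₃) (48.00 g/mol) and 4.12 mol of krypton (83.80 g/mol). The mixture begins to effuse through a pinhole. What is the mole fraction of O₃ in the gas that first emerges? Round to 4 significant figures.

0.2625

The effusion rate of species i is ∝ p_i/√M_i ∝ n_i/√M_i.
x_O₃(eff) = (n_O₃/√M_O₃) / (n_O₃/√M_O₃ + n_Kr/√M_Kr)
= (1.11/√48.00) / (1.11/√48.00 + 4.12/√83.80) = 0.1602/(0.1602 + 0.4501) = 0.2625.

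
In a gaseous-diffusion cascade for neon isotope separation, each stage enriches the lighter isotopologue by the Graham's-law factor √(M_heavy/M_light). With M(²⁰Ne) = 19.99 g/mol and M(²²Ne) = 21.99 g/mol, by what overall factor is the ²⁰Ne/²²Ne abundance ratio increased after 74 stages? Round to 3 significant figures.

The single-stage factor is √(M_heavy/M_light), so 74 stages give [√(21.99/19.99)]^74 = (21.99/19.99)^(74/2).
= 1.10005^37 = 34.1.

34.1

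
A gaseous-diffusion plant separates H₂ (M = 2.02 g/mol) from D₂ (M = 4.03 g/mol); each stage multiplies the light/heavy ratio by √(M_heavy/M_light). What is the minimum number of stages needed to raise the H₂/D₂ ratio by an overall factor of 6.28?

6

Single-stage factor α = √(4.03/2.02), so ln α = ½ ln(1.99505) = 0.3453.
Need α^N ≥ 6.28 ⇒ N ≥ ln(6.28) / ln α = 1.837 / 0.3453 = 5.32.
So at least 6 stages are needed.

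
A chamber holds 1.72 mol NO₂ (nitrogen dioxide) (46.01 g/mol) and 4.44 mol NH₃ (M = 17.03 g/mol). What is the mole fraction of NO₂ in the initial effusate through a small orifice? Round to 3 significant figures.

0.191

The effusion rate of species i is ∝ p_i/√M_i ∝ n_i/√M_i.
Mole fraction of NO₂ in the effusate = (n_NO₂/√M_NO₂) / (n_NO₂/√M_NO₂ + n_NH₃/√M_NH₃)
= (1.72/√46.01) / (1.72/√46.01 + 4.44/√17.03) = 0.2536/(0.2536 + 1.076) = 0.191.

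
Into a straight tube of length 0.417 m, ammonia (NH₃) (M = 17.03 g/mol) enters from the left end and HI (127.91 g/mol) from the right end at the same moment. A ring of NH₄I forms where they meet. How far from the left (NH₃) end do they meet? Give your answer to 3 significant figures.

In equal time, each gas travels a distance ∝ its rate ∝ 1/√M, so d_NH₃/d_HI = √(M_HI/M_NH₃) = √(127.91/17.03) = 2.741.
With d_NH₃ + d_HI = 0.417 m, d_HI = 0.417/(1 + 2.741) = 0.1115 m.
d_NH₃ = 0.417 − 0.1115 = 0.306 m.

0.306 m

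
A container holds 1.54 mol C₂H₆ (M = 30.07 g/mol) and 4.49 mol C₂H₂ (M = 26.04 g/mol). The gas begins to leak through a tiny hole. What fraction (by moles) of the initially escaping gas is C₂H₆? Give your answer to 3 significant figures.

0.242

Each component's effusion rate ∝ (its partial pressure)·(1/√M) ∝ n_i/√M_i.
x_C₂H₆(eff) = (n_C₂H₆/√M_C₂H₆) / (n_C₂H₆/√M_C₂H₆ + n_C₂H₂/√M_C₂H₂)
= (1.54/√30.07) / (1.54/√30.07 + 4.49/√26.04) = 0.2808/(0.2808 + 0.8799) = 0.242.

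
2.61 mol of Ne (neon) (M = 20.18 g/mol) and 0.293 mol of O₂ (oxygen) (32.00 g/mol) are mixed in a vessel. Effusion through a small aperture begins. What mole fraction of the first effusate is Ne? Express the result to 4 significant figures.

0.9181

Effusion rate of each component ∝ n_i/√M_i (partial pressure × 1/√M).
So x_Ne in the escaping gas = (n_Ne/√M_Ne) / Σ(n_i/√M_i)
= (2.61/√20.18) / (2.61/√20.18 + 0.293/√32.00) = 0.5810/(0.5810 + 0.05180) = 0.9181.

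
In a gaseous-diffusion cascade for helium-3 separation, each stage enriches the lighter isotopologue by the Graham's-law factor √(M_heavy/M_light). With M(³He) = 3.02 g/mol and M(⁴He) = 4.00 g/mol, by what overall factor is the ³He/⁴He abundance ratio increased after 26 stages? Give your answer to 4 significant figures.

38.61

After 26 stages the ratio has grown by (√(4.00/3.02))^26 = (4.00/3.02)^(26/2).
= 1.32450^13 = 38.61.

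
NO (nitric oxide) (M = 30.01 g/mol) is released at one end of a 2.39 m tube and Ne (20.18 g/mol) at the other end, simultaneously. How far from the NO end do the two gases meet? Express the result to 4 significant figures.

In equal time, each gas travels a distance ∝ its rate ∝ 1/√M, so d_NO/d_Ne = √(M_Ne/M_NO) = √(20.18/30.01) = 0.8200.
With d_NO + d_Ne = 2.39 m, d_Ne = 2.39/(1 + 0.8200) = 1.313 m.
d_NO = 2.39 − 1.313 = 1.077 m.

1.077 m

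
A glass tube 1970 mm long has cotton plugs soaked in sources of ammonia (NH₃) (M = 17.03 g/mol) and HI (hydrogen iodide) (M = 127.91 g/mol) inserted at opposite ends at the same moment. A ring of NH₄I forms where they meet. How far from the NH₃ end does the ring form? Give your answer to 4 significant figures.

Distances travelled in equal time are proportional to diffusion rates, so d_NH₃/d_HI = √(M_HI/M_NH₃) = √(127.91/17.03) = 2.741.
With d_NH₃ + d_HI = 1970 mm, d_HI = 1970/(1 + 2.741) = 526.7 mm.
d_NH₃ = 1970 − 526.7 = 1443 mm.

1443 mm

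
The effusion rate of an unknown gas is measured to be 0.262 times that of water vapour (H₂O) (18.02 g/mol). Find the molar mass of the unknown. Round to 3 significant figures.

263 g/mol

Since effusion rate ∝ 1/√M, rate_X/rate_H₂O = √(M_H₂O/M_X).
0.262 = √(18.02/M_X)
M_X = 18.02 / 0.262² = 18.02 / 0.06864 = 263 g/mol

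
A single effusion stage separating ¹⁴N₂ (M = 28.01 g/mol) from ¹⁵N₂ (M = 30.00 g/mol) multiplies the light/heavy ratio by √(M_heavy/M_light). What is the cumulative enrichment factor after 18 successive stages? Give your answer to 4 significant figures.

1.855

The single-stage factor is √(M_heavy/M_light), so 18 stages give [√(30.00/28.01)]^18 = (30.00/28.01)^(18/2).
= 1.07105^9 = 1.855.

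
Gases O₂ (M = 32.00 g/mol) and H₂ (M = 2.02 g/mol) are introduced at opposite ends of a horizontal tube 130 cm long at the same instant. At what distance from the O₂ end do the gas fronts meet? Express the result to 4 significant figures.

The fronts meet when d_O₂ + d_H₂ = L with d_O₂/d_H₂ = √(M_H₂/M_O₂) (Graham's law). Here √(M_H₂/M_O₂) = √(2.02/32.00) = 0.2512.
With d_O₂ + d_H₂ = 130 cm, d_H₂ = 130/(1 + 0.2512) = 103.9 cm.
d_O₂ = 130 − 103.9 = 26.10 cm.

26.10 cm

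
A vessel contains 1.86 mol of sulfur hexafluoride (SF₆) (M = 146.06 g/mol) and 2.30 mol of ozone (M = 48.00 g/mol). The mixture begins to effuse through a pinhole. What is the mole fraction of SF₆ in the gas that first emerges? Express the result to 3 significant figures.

0.317

Effusion rate of each component ∝ n_i/√M_i (partial pressure × 1/√M).
x_SF₆(eff) = (n_SF₆/√M_SF₆) / (n_SF₆/√M_SF₆ + n_O₃/√M_O₃)
= (1.86/√146.06) / (1.86/√146.06 + 2.30/√48.00) = 0.1539/(0.1539 + 0.3320) = 0.317.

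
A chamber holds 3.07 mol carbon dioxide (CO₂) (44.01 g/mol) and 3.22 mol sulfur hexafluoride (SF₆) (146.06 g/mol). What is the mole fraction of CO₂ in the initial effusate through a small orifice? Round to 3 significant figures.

0.635

Each component's effusion rate ∝ (its partial pressure)·(1/√M) ∝ n_i/√M_i.
Mole fraction of CO₂ in the effusate = (n_CO₂/√M_CO₂) / (n_CO₂/√M_CO₂ + n_SF₆/√M_SF₆)
= (3.07/√44.01) / (3.07/√44.01 + 3.22/√146.06) = 0.4628/(0.4628 + 0.2664) = 0.635.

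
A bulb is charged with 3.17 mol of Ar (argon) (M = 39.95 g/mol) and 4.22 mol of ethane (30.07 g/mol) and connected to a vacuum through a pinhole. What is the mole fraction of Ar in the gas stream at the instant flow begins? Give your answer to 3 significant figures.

Effusion rate of each component ∝ n_i/√M_i (partial pressure × 1/√M).
So x_Ar in the escaping gas = (n_Ar/√M_Ar) / Σ(n_i/√M_i)
= (3.17/√39.95) / (3.17/√39.95 + 4.22/√30.07) = 0.5015/(0.5015 + 0.7696) = 0.395.

0.395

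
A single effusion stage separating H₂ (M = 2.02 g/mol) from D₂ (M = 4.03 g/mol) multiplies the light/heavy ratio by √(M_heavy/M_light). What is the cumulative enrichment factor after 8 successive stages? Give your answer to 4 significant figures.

Each stage multiplies the ratio by α = √(4.03/2.02), so after 8 stages the overall factor is α^8 = (4.03/2.02)^(8/2).
= 1.99505^4 = 15.84.

15.84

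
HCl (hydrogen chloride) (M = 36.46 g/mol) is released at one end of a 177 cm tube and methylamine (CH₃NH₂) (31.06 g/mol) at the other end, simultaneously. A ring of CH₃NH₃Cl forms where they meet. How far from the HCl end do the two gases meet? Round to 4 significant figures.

Graham's law gives d_HCl/d_CH₃NH₂ = rate_HCl/rate_CH₃NH₂ = √(M_CH₃NH₂/M_HCl) = √(31.06/36.46) = 0.9230.
With d_HCl + d_CH₃NH₂ = 177 cm, d_CH₃NH₂ = 177/(1 + 0.9230) = 92.04 cm.
d_HCl = 177 − 92.04 = 84.96 cm.

84.96 cm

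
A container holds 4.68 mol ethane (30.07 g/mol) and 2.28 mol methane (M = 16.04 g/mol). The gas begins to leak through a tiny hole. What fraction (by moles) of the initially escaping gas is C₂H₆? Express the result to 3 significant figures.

Each component's effusion rate ∝ (its partial pressure)·(1/√M) ∝ n_i/√M_i.
x_C₂H₆(eff) = (n_C₂H₆/√M_C₂H₆) / (n_C₂H₆/√M_C₂H₆ + n_CH₄/√M_CH₄)
= (4.68/√30.07) / (4.68/√30.07 + 2.28/√16.04) = 0.8535/(0.8535 + 0.5693) = 0.600.

0.600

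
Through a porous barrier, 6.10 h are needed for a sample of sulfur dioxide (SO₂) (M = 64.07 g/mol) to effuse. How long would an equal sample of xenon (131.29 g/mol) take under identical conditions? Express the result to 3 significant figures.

Since effusion rate ∝ 1/√M, t_Xe/t_SO₂ = √(M_Xe/M_SO₂) = √(131.29/64.07) = √2.049 = 1.431.
So the time for Xe is 6.10 × 1.431 = 8.73 h.

8.73 h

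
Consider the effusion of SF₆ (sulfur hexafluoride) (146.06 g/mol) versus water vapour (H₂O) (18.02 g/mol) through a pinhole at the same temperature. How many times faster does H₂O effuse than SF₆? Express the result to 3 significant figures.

2.85

From Graham's law, rate_H₂O/rate_SF₆ = √(M_SF₆/M_H₂O) = √(146.06/18.02) = √8.105 = 2.85.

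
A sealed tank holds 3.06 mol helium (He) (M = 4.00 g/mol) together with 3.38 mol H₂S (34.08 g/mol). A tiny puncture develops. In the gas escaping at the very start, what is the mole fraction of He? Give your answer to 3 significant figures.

0.725

Rate_i ∝ x_i/√M_i (Graham's law weighted by mole fraction), so the effusate composition follows n_i/√M_i.
x_He(eff) = (n_He/√M_He) / (n_He/√M_He + n_H₂S/√M_H₂S)
= (3.06/√4.00) / (3.06/√4.00 + 3.38/√34.08) = 1.530/(1.530 + 0.5790) = 0.725.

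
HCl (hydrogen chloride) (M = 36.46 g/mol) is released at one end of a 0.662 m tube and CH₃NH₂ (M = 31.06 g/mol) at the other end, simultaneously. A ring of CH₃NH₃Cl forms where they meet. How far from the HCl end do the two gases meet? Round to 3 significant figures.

Distances travelled in equal time are proportional to diffusion rates, so d_HCl/d_CH₃NH₂ = √(M_CH₃NH₂/M_HCl) = √(31.06/36.46) = 0.9230.
With d_HCl + d_CH₃NH₂ = 0.662 m, d_CH₃NH₂ = 0.662/(1 + 0.9230) = 0.3443 m.
d_HCl = 0.662 − 0.3443 = 0.318 m.

0.318 m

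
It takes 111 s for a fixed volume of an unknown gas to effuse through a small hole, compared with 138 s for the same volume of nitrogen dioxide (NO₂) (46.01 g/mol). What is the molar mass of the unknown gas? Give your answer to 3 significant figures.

29.8 g/mol

Graham's law gives t_X/t_NO₂ = √(M_X/M_NO₂).
111/138 = 0.8043 = √(M_X/46.01)
M_X = 46.01 × 0.8043² = 46.01 × 0.6470 = 29.8 g/mol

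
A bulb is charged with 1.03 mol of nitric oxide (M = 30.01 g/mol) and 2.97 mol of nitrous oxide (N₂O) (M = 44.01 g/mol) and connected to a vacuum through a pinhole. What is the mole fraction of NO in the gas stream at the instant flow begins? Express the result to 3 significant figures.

0.296

Rate_i ∝ x_i/√M_i (Graham's law weighted by mole fraction), so the effusate composition follows n_i/√M_i.
So x_NO in the escaping gas = (n_NO/√M_NO) / Σ(n_i/√M_i)
= (1.03/√30.01) / (1.03/√30.01 + 2.97/√44.01) = 0.1880/(0.1880 + 0.4477) = 0.296.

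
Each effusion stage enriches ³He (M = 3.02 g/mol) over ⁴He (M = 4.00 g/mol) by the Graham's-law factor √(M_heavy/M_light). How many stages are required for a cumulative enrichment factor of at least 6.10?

With α = √(4.00/3.02) per stage, ln α = ½ ln(1.32450) = 0.1405.
Need α^N ≥ 6.10 ⇒ N ≥ ln(6.10) / ln α = 1.808 / 0.1405 = 12.87.
Minimum whole number of stages: N = 13.

13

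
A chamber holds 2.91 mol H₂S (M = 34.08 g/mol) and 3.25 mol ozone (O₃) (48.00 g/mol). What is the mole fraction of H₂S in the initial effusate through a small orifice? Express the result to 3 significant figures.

0.515

The effusion rate of species i is ∝ p_i/√M_i ∝ n_i/√M_i.
Mole fraction of H₂S in the effusate = (n_H₂S/√M_H₂S) / (n_H₂S/√M_H₂S + n_O₃/√M_O₃)
= (2.91/√34.08) / (2.91/√34.08 + 3.25/√48.00) = 0.4985/(0.4985 + 0.4691) = 0.515.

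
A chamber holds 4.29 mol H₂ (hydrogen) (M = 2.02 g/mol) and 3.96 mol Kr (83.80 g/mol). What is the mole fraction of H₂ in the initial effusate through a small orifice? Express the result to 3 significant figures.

Rate_i ∝ x_i/√M_i (Graham's law weighted by mole fraction), so the effusate composition follows n_i/√M_i.
Mole fraction of H₂ in the effusate = (n_H₂/√M_H₂) / (n_H₂/√M_H₂ + n_Kr/√M_Kr)
= (4.29/√2.02) / (4.29/√2.02 + 3.96/√83.80) = 3.018/(3.018 + 0.4326) = 0.875.

0.875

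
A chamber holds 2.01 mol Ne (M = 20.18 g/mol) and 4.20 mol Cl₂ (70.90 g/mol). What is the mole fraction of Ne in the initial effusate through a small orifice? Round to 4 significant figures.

Rate_i ∝ x_i/√M_i (Graham's law weighted by mole fraction), so the effusate composition follows n_i/√M_i.
x_Ne(eff) = (n_Ne/√M_Ne) / (n_Ne/√M_Ne + n_Cl₂/√M_Cl₂)
= (2.01/√20.18) / (2.01/√20.18 + 4.20/√70.90) = 0.4474/(0.4474 + 0.4988) = 0.4729.

0.4729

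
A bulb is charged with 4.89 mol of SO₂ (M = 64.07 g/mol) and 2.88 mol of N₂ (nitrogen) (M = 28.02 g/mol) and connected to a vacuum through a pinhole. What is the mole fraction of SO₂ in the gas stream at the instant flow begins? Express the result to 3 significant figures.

0.529

Each component's effusion rate ∝ (its partial pressure)·(1/√M) ∝ n_i/√M_i.
So x_SO₂ in the escaping gas = (n_SO₂/√M_SO₂) / Σ(n_i/√M_i)
= (4.89/√64.07) / (4.89/√64.07 + 2.88/√28.02) = 0.6109/(0.6109 + 0.5441) = 0.529.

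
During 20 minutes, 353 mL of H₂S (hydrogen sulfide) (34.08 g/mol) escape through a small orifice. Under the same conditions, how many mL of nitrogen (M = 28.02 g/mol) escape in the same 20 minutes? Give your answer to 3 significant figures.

From Graham's law, rate_N₂/rate_H₂S = √(M_H₂S/M_N₂) = √(34.08/28.02) = √1.216 = 1.103.
So the volume for N₂ is 353 × 1.103 = 389 mL.

389 mL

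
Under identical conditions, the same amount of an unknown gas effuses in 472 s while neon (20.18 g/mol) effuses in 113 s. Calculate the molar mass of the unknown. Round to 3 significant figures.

352 g/mol

Since effusion rate ∝ 1/√M, t_X/t_Ne = √(M_X/M_Ne).
472/113 = 4.177 = √(M_X/20.18)
M_X = 20.18 × 4.177² = 20.18 × 17.45 = 352 g/mol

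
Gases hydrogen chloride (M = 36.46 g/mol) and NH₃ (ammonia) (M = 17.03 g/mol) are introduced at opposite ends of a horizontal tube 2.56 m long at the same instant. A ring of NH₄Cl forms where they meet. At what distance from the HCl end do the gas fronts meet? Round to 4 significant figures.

1.039 m

In equal time, each gas travels a distance ∝ its rate ∝ 1/√M, so d_HCl/d_NH₃ = √(M_NH₃/M_HCl) = √(17.03/36.46) = 0.6834.
With d_HCl + d_NH₃ = 2.56 m, d_NH₃ = 2.56/(1 + 0.6834) = 1.521 m.
d_HCl = 2.56 − 1.521 = 1.039 m.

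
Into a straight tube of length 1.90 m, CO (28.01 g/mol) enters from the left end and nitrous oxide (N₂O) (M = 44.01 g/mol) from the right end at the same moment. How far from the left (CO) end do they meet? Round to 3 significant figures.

1.06 m

In equal time, each gas travels a distance ∝ its rate ∝ 1/√M, so d_CO/d_N₂O = √(M_N₂O/M_CO) = √(44.01/28.01) = 1.253.
With d_CO + d_N₂O = 1.90 m, d_N₂O = 1.90/(1 + 1.253) = 0.8431 m.
d_CO = 1.90 − 0.8431 = 1.06 m.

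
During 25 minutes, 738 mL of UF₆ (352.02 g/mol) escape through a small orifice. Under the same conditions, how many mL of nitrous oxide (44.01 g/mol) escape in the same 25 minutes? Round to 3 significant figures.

2090 mL

By Graham's law, rate_N₂O/rate_UF₆ = √(M_UF₆/M_N₂O) = √(352.02/44.01) = √7.999 = 2.828.
So the volume for N₂O is 738 × 2.828 = 2090 mL.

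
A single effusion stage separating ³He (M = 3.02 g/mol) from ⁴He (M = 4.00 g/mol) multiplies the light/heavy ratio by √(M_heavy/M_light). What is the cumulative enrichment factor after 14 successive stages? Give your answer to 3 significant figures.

Each stage multiplies the ratio by α = √(4.00/3.02), so after 14 stages the overall factor is α^14 = (4.00/3.02)^(14/2).
= 1.32450^7 = 7.15.

7.15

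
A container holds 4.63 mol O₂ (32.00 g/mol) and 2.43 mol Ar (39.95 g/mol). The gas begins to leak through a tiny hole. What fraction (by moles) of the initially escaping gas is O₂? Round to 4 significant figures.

Each component's effusion rate ∝ (its partial pressure)·(1/√M) ∝ n_i/√M_i.
So x_O₂ in the escaping gas = (n_O₂/√M_O₂) / Σ(n_i/√M_i)
= (4.63/√32.00) / (4.63/√32.00 + 2.43/√39.95) = 0.8185/(0.8185 + 0.3845) = 0.6804.

0.6804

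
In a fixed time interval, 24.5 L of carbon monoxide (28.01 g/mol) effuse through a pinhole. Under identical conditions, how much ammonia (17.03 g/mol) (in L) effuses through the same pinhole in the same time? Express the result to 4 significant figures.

Graham's law gives rate_NH₃/rate_CO = √(M_CO/M_NH₃) = √(28.01/17.03) = √1.645 = 1.282.
So the volume for NH₃ is 24.5 × 1.282 = 31.42 L.

31.42 L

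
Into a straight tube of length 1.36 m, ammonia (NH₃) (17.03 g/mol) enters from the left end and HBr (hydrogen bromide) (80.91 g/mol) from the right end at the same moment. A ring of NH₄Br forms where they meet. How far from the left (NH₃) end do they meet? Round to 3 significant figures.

0.932 m

The fronts meet when d_NH₃ + d_HBr = L with d_NH₃/d_HBr = √(M_HBr/M_NH₃) (Graham's law). Here √(M_HBr/M_NH₃) = √(80.91/17.03) = 2.180.
With d_NH₃ + d_HBr = 1.36 m, d_HBr = 1.36/(1 + 2.180) = 0.4277 m.
d_NH₃ = 1.36 − 0.4277 = 0.932 m.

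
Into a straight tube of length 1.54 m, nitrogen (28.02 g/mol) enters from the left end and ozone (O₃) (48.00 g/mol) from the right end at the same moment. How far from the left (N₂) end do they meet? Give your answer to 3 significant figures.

0.873 m

In equal time, each gas travels a distance ∝ its rate ∝ 1/√M, so d_N₂/d_O₃ = √(M_O₃/M_N₂) = √(48.00/28.02) = 1.309.
With d_N₂ + d_O₃ = 1.54 m, d_O₃ = 1.54/(1 + 1.309) = 0.6670 m.
d_N₂ = 1.54 − 0.6670 = 0.873 m.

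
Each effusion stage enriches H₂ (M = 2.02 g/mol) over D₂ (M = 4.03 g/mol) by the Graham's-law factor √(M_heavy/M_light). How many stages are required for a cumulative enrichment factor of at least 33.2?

Single-stage factor α = √(4.03/2.02), so ln α = ½ ln(1.99505) = 0.3453.
Need α^N ≥ 33.2 ⇒ N ≥ ln(33.2) / ln α = 3.503 / 0.3453 = 10.14.
So at least 11 stages are needed.

11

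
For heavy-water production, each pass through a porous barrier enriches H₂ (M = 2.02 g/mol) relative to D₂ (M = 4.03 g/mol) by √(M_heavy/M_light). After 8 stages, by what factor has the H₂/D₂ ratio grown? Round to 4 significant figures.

15.84

The single-stage factor is √(M_heavy/M_light), so 8 stages give [√(4.03/2.02)]^8 = (4.03/2.02)^(8/2).
= 1.99505^4 = 15.84.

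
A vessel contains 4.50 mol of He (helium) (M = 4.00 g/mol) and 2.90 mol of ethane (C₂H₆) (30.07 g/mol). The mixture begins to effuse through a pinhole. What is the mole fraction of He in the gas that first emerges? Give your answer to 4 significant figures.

0.8097

Effusion rate of each component ∝ n_i/√M_i (partial pressure × 1/√M).
So x_He in the escaping gas = (n_He/√M_He) / Σ(n_i/√M_i)
= (4.50/√4.00) / (4.50/√4.00 + 2.90/√30.07) = 2.250/(2.250 + 0.5288) = 0.8097.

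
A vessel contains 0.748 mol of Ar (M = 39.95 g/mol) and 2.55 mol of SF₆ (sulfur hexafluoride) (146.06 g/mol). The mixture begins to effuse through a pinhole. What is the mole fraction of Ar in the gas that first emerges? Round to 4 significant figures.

0.3593

Rate_i ∝ x_i/√M_i (Graham's law weighted by mole fraction), so the effusate composition follows n_i/√M_i.
x_Ar(eff) = (n_Ar/√M_Ar) / (n_Ar/√M_Ar + n_SF₆/√M_SF₆)
= (0.748/√39.95) / (0.748/√39.95 + 2.55/√146.06) = 0.1183/(0.1183 + 0.2110) = 0.3593.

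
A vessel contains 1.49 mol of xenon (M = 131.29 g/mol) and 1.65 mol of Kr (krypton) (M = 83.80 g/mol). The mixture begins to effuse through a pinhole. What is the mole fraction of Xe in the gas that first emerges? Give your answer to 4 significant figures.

Rate_i ∝ x_i/√M_i (Graham's law weighted by mole fraction), so the effusate composition follows n_i/√M_i.
So x_Xe in the escaping gas = (n_Xe/√M_Xe) / Σ(n_i/√M_i)
= (1.49/√131.29) / (1.49/√131.29 + 1.65/√83.80) = 0.1300/(0.1300 + 0.1802) = 0.4191.

0.4191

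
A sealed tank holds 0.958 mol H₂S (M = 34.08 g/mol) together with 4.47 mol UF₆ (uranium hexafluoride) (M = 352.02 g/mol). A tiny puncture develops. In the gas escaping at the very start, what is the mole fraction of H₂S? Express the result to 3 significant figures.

0.408

Rate_i ∝ x_i/√M_i (Graham's law weighted by mole fraction), so the effusate composition follows n_i/√M_i.
Mole fraction of H₂S in the effusate = (n_H₂S/√M_H₂S) / (n_H₂S/√M_H₂S + n_UF₆/√M_UF₆)
= (0.958/√34.08) / (0.958/√34.08 + 4.47/√352.02) = 0.1641/(0.1641 + 0.2382) = 0.408.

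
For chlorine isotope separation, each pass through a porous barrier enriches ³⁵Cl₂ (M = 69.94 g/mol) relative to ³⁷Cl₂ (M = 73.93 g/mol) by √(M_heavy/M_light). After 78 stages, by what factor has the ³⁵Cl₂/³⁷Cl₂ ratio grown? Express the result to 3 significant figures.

8.70

Overall factor = α^78 with α = √(73.93/69.94), i.e. (73.93/69.94)^(78/2).
= 1.05705^39 = 8.70.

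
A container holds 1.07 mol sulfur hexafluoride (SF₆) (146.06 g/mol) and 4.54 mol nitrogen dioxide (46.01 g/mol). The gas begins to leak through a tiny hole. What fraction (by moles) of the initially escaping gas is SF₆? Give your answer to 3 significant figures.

Each component's effusion rate ∝ (its partial pressure)·(1/√M) ∝ n_i/√M_i.
Mole fraction of SF₆ in the effusate = (n_SF₆/√M_SF₆) / (n_SF₆/√M_SF₆ + n_NO₂/√M_NO₂)
= (1.07/√146.06) / (1.07/√146.06 + 4.54/√46.01) = 0.08854/(0.08854 + 0.6693) = 0.117.

0.117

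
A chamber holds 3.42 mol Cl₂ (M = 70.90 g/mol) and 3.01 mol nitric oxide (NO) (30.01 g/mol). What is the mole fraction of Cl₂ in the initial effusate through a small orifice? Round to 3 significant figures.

Effusion rate of each component ∝ n_i/√M_i (partial pressure × 1/√M).
So x_Cl₂ in the escaping gas = (n_Cl₂/√M_Cl₂) / Σ(n_i/√M_i)
= (3.42/√70.90) / (3.42/√70.90 + 3.01/√30.01) = 0.4062/(0.4062 + 0.5495) = 0.425.

0.425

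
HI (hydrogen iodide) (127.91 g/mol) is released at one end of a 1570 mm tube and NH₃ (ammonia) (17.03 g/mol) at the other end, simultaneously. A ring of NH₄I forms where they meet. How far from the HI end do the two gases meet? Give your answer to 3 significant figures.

420 mm

Distances travelled in equal time are proportional to diffusion rates, so d_HI/d_NH₃ = √(M_NH₃/M_HI) = √(17.03/127.91) = 0.3649.
With d_HI + d_NH₃ = 1570 mm, d_NH₃ = 1570/(1 + 0.3649) = 1150 mm.
d_HI = 1570 − 1150 = 420 mm.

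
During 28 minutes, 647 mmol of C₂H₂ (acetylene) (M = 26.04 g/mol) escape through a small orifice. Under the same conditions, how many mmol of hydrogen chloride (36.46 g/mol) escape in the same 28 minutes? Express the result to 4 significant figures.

Since effusion rate ∝ 1/√M, rate_HCl/rate_C₂H₂ = √(M_C₂H₂/M_HCl) = √(26.04/36.46) = √0.7142 = 0.8451.
So the amount for HCl is 647 × 0.8451 = 546.8 mmol.

546.8 mmol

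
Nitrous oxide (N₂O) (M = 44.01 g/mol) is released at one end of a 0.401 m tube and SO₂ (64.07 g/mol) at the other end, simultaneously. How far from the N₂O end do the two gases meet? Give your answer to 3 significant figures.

0.219 m

The fronts meet when d_N₂O + d_SO₂ = L with d_N₂O/d_SO₂ = √(M_SO₂/M_N₂O) (Graham's law). Here √(M_SO₂/M_N₂O) = √(64.07/44.01) = 1.207.
With d_N₂O + d_SO₂ = 0.401 m, d_SO₂ = 0.401/(1 + 1.207) = 0.1817 m.
d_N₂O = 0.401 − 0.1817 = 0.219 m.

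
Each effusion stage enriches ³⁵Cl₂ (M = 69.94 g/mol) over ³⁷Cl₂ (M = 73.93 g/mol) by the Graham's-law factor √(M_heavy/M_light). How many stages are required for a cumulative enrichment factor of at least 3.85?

49

With α = √(73.93/69.94) per stage, ln α = ½ ln(1.05705) = 0.02774.
Need α^N ≥ 3.85 ⇒ N ≥ ln(3.85) / ln α = 1.348 / 0.02774 = 48.60.
So at least 49 stages are needed.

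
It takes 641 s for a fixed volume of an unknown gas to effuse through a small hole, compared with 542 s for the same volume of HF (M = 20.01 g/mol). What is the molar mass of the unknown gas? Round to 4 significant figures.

By Graham's law, t_X/t_HF = √(M_X/M_HF).
641/542 = 1.183 = √(M_X/20.01)
M_X = 20.01 × 1.183² = 20.01 × 1.399 = 27.99 g/mol

27.99 g/mol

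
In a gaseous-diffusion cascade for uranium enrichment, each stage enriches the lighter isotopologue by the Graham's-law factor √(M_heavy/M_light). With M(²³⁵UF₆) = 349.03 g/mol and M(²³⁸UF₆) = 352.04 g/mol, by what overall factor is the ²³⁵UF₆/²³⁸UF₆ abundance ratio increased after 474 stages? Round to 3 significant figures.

The single-stage factor is √(M_heavy/M_light), so 474 stages give [√(352.04/349.03)]^474 = (352.04/349.03)^(474/2).
= 1.00862^237 = 7.65.

7.65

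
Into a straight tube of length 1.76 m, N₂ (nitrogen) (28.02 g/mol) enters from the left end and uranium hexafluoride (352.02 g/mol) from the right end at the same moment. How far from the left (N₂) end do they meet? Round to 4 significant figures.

1.373 m

The fronts meet when d_N₂ + d_UF₆ = L with d_N₂/d_UF₆ = √(M_UF₆/M_N₂) (Graham's law). Here √(M_UF₆/M_N₂) = √(352.02/28.02) = 3.544.
With d_N₂ + d_UF₆ = 1.76 m, d_UF₆ = 1.76/(1 + 3.544) = 0.3873 m.
d_N₂ = 1.76 − 0.3873 = 1.373 m.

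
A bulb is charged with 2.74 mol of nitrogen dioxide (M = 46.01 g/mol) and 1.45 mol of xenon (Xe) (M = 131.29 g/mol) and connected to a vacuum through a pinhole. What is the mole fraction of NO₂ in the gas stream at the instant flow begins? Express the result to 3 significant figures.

Each component's effusion rate ∝ (its partial pressure)·(1/√M) ∝ n_i/√M_i.
x_NO₂(eff) = (n_NO₂/√M_NO₂) / (n_NO₂/√M_NO₂ + n_Xe/√M_Xe)
= (2.74/√46.01) / (2.74/√46.01 + 1.45/√131.29) = 0.4039/(0.4039 + 0.1265) = 0.761.

0.761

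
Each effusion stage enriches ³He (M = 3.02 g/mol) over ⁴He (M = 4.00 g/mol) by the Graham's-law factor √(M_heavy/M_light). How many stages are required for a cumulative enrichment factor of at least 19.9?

22

Single-stage factor α = √(4.00/3.02), so ln α = ½ ln(1.32450) = 0.1405.
Need α^N ≥ 19.9 ⇒ N ≥ ln(19.9) / ln α = 2.991 / 0.1405 = 21.28.
Rounding up, N = 22 stages.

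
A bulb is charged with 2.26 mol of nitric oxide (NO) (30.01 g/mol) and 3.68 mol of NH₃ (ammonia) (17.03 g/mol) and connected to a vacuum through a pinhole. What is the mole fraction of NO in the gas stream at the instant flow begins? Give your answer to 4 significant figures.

Rate_i ∝ x_i/√M_i (Graham's law weighted by mole fraction), so the effusate composition follows n_i/√M_i.
x_NO(eff) = (n_NO/√M_NO) / (n_NO/√M_NO + n_NH₃/√M_NH₃)
= (2.26/√30.01) / (2.26/√30.01 + 3.68/√17.03) = 0.4125/(0.4125 + 0.8917) = 0.3163.

0.3163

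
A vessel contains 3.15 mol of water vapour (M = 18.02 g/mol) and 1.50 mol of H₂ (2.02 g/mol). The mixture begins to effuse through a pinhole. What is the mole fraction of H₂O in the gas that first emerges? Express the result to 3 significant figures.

0.413

The effusion rate of species i is ∝ p_i/√M_i ∝ n_i/√M_i.
Mole fraction of H₂O in the effusate = (n_H₂O/√M_H₂O) / (n_H₂O/√M_H₂O + n_H₂/√M_H₂)
= (3.15/√18.02) / (3.15/√18.02 + 1.50/√2.02) = 0.7420/(0.7420 + 1.055) = 0.413.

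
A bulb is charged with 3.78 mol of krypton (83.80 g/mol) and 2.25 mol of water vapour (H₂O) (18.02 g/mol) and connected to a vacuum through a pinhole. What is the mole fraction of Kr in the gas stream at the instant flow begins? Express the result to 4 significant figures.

The effusion rate of species i is ∝ p_i/√M_i ∝ n_i/√M_i.
So x_Kr in the escaping gas = (n_Kr/√M_Kr) / Σ(n_i/√M_i)
= (3.78/√83.80) / (3.78/√83.80 + 2.25/√18.02) = 0.4129/(0.4129 + 0.5300) = 0.4379.

0.4379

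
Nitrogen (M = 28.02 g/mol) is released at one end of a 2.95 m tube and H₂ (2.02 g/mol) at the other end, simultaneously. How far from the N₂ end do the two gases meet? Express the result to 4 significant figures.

0.6244 m

In equal time, each gas travels a distance ∝ its rate ∝ 1/√M, so d_N₂/d_H₂ = √(M_H₂/M_N₂) = √(2.02/28.02) = 0.2685.
With d_N₂ + d_H₂ = 2.95 m, d_H₂ = 2.95/(1 + 0.2685) = 2.326 m.
d_N₂ = 2.95 − 2.326 = 0.6244 m.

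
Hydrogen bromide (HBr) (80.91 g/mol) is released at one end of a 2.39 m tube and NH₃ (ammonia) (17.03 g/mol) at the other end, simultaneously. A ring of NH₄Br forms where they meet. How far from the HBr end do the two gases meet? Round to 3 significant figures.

0.752 m

Distances travelled in equal time are proportional to diffusion rates, so d_HBr/d_NH₃ = √(M_NH₃/M_HBr) = √(17.03/80.91) = 0.4588.
With d_HBr + d_NH₃ = 2.39 m, d_NH₃ = 2.39/(1 + 0.4588) = 1.638 m.
d_HBr = 2.39 − 1.638 = 0.752 m.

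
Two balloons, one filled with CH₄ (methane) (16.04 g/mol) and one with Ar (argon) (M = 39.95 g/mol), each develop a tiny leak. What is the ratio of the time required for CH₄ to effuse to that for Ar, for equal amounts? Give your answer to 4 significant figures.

0.6336

Using Graham's law: t_CH₄/t_Ar = √(M_CH₄/M_Ar) = √(16.04/39.95) = √0.4015 = 0.6336.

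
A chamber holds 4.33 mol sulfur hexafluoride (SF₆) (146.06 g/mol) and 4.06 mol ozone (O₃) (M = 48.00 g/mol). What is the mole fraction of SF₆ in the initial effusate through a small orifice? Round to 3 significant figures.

Each component's effusion rate ∝ (its partial pressure)·(1/√M) ∝ n_i/√M_i.
So x_SF₆ in the escaping gas = (n_SF₆/√M_SF₆) / Σ(n_i/√M_i)
= (4.33/√146.06) / (4.33/√146.06 + 4.06/√48.00) = 0.3583/(0.3583 + 0.5860) = 0.379.

0.379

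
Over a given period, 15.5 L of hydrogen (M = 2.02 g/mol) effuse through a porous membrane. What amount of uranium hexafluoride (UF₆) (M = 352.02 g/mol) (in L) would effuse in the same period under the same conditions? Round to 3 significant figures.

Graham's law gives rate_UF₆/rate_H₂ = √(M_H₂/M_UF₆) = √(2.02/352.02) = √0.005738 = 0.07575.
So the volume for UF₆ is 15.5 × 0.07575 = 1.17 L.

1.17 L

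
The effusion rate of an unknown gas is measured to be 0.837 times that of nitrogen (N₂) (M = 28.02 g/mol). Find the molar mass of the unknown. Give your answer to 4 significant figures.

40.00 g/mol

Since effusion rate ∝ 1/√M, rate_X/rate_N₂ = √(M_N₂/M_X).
0.837 = √(28.02/M_X)
M_X = 28.02 / 0.837² = 28.02 / 0.7006 = 40.00 g/mol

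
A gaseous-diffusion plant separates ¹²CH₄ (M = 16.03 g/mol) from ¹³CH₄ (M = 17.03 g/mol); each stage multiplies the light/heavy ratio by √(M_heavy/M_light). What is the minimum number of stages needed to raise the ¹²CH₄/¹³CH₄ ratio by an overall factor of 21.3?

102

With α = √(17.03/16.03) per stage, ln α = ½ ln(1.06238) = 0.03026.
Need α^N ≥ 21.3 ⇒ N ≥ ln(21.3) / ln α = 3.059 / 0.03026 = 101.09.
Rounding up, N = 102 stages.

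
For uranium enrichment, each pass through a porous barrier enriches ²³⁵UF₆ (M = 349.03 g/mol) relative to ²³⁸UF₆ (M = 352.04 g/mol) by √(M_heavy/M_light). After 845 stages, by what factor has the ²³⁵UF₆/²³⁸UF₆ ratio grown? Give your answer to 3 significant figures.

37.6

Overall factor = α^845 with α = √(352.04/349.03), i.e. (352.04/349.03)^(845/2).
= 1.00862^(845/2) = 37.6.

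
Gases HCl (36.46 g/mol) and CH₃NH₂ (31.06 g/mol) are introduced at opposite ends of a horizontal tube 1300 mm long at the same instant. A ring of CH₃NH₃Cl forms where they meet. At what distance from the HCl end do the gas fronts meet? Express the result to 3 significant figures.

624 mm

In equal time, each gas travels a distance ∝ its rate ∝ 1/√M, so d_HCl/d_CH₃NH₂ = √(M_CH₃NH₂/M_HCl) = √(31.06/36.46) = 0.9230.
With d_HCl + d_CH₃NH₂ = 1300 mm, d_CH₃NH₂ = 1300/(1 + 0.9230) = 676.0 mm.
d_HCl = 1300 − 676.0 = 624 mm.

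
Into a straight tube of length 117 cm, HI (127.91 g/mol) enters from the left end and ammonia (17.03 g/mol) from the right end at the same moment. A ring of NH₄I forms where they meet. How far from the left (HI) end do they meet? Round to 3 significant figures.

Graham's law gives d_HI/d_NH₃ = rate_HI/rate_NH₃ = √(M_NH₃/M_HI) = √(17.03/127.91) = 0.3649.
With d_HI + d_NH₃ = 117 cm, d_NH₃ = 117/(1 + 0.3649) = 85.72 cm.
d_HI = 117 − 85.72 = 31.3 cm.

31.3 cm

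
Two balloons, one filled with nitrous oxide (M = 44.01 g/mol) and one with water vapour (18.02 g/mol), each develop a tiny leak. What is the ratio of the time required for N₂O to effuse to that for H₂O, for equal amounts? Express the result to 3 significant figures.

1.56

From Graham's law, t_N₂O/t_H₂O = √(M_N₂O/M_H₂O) = √(44.01/18.02) = √2.442 = 1.56.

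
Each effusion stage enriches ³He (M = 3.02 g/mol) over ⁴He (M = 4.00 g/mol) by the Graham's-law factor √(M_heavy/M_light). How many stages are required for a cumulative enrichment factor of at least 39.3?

27

Per stage α = (4.00/3.02)^(1/2) = 1.32450^0.5, giving ln α = 0.1405.
Need α^N ≥ 39.3 ⇒ N ≥ ln(39.3) / ln α = 3.671 / 0.1405 = 26.13.
So at least 27 stages are needed.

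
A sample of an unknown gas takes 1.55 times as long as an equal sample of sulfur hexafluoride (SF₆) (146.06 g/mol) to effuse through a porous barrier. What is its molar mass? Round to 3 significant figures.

351 g/mol

Graham's law gives t_X/t_SF₆ = √(M_X/M_SF₆).
1.55 = √(M_X/146.06)
M_X = 146.06 × 1.55² = 146.06 × 2.403 = 351 g/mol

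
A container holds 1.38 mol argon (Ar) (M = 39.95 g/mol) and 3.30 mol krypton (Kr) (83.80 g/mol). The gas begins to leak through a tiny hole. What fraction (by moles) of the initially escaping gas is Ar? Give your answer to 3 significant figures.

0.377

Rate_i ∝ x_i/√M_i (Graham's law weighted by mole fraction), so the effusate composition follows n_i/√M_i.
Mole fraction of Ar in the effusate = (n_Ar/√M_Ar) / (n_Ar/√M_Ar + n_Kr/√M_Kr)
= (1.38/√39.95) / (1.38/√39.95 + 3.30/√83.80) = 0.2183/(0.2183 + 0.3605) = 0.377.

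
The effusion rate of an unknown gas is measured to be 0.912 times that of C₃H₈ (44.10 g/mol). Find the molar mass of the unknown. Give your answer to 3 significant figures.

53.0 g/mol

Since effusion rate ∝ 1/√M, rate_X/rate_C₃H₈ = √(M_C₃H₈/M_X).
0.912 = √(44.10/M_X)
M_X = 44.10 / 0.912² = 44.10 / 0.8317 = 53.0 g/mol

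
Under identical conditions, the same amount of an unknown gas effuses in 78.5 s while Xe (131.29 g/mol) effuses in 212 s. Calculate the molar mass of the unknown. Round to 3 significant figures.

From Graham's law, t_X/t_Xe = √(M_X/M_Xe).
78.5/212 = 0.3703 = √(M_X/131.29)
M_X = 131.29 × 0.3703² = 131.29 × 0.1371 = 18.0 g/mol

18.0 g/mol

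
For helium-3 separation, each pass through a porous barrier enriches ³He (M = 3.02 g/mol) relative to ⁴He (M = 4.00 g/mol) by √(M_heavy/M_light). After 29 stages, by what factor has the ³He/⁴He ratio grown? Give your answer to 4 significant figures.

58.85

After 29 stages the ratio has grown by (√(4.00/3.02))^29 = (4.00/3.02)^(29/2).
= 1.32450^(29/2) = 58.85.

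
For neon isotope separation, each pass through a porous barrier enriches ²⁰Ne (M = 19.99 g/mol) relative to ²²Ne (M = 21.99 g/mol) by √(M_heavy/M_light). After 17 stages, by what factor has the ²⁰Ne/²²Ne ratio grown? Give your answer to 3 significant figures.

2.25

After 17 stages the ratio has grown by (√(21.99/19.99))^17 = (21.99/19.99)^(17/2).
= 1.10005^(17/2) = 2.25.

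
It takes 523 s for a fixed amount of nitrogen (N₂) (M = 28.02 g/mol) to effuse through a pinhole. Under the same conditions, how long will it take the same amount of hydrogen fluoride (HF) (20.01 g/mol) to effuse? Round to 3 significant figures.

442 s

Using Graham's law: t_HF/t_N₂ = √(M_HF/M_N₂) = √(20.01/28.02) = √0.7141 = 0.8451.
So the time for HF is 523 × 0.8451 = 442 s.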